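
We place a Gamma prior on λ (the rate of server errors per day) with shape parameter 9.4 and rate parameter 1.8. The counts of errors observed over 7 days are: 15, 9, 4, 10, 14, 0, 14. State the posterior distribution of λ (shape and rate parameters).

Posterior: Gamma(shape=75.4, rate=8.8)

The Poisson likelihood adds the total count to the shape and the number of exposure periods to the rate. Here ∑xᵢ = 66 and n = 7, so shape 9.4→75.4 and rate 1.8→8.8.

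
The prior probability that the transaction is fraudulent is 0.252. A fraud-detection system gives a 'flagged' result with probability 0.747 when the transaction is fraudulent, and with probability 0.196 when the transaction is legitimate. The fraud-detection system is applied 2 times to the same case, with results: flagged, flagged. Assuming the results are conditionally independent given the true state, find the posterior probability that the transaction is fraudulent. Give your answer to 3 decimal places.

With H the event that the transaction is fraudulent, the joint likelihood of the observed sequence is P(data|H) = 0.747·0.747 = 0.55801 and P(data|¬H) = 0.196·0.196 = 0.038416.
Bayes: P(H|data) = 0.252·0.55801 / (0.252·0.55801 + 0.748·0.038416) = 0.14062/0.16935 = 0.8303.

Posterior P(H) ≈ 0.830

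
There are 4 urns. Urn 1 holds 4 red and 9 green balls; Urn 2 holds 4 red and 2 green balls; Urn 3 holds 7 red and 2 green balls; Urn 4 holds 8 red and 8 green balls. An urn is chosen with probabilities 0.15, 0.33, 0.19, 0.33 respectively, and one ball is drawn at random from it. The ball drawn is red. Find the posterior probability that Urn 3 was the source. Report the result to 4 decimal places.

Tabulate prior·likelihood by source: [1] prior 0.15, lik 0.3077, product 0.04615; [2] prior 0.33, lik 0.6667, product 0.2200; [3] prior 0.19, lik 0.7778, product 0.1478; [4] prior 0.33, lik 0.5, product 0.1650.
Normalizing constant = 0.57893; the posterior for Urn 3 is its product over the sum, 0.1478/0.57893 = 0.2553.

Posterior probability ≈ 0.2553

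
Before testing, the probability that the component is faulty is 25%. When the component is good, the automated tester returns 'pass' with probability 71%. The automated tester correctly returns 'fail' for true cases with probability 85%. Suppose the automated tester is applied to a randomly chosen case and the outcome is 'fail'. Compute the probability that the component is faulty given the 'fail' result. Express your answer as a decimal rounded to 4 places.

P(H | E) ≈ 0.4942

Write H for 'the component is faulty'. Prior odds H:¬H = 0.25/0.75 = 0.33333. For the 'fail' outcome, the likelihood ratio is 0.85/0.29 = 2.9310.
Posterior odds = 0.33333 × 2.9310 = 0.97701, so P(H|E) = 0.97701/(1+0.97701) = 0.4942.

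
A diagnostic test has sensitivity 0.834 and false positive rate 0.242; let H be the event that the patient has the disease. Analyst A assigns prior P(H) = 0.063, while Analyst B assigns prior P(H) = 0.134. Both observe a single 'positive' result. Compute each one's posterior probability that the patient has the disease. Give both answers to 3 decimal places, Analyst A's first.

Analyst A: 0.188; Analyst B: 0.348

P('+'|H) = 0.834, P('+'|¬H) = 0.242.
Analyst A: numerator 0.834·0.063 = 0.052542; evidence = 0.052542+0.242·0.937 = 0.27930; posterior = 0.188.
Analyst B: numerator 0.834·0.134 = 0.11176; evidence = 0.11176+0.242·0.866 = 0.32133; posterior = 0.348.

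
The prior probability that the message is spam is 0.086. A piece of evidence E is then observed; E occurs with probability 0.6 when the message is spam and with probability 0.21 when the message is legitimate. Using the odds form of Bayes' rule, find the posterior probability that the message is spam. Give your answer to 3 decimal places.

Posterior probability ≈ 0.212

Prior odds = 0.086/(1−0.086) = 0.094092. In log-odds, ln(0.094092) = -2.3635.
Add log likelihood ratio: ln(2.8571) = 1.0498.
Posterior log-odds = -1.3137, so posterior odds = exp(-1.3137) = 0.26883. Converting, P(H|E) = 0.26883/1.2688 = 0.212.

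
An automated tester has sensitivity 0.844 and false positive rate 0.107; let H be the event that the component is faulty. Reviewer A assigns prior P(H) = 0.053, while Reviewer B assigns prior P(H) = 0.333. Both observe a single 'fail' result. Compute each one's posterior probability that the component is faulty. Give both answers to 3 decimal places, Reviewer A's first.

Reviewer A: 0.306; Reviewer B: 0.797

The likelihood ratio for a 'fail' result is 0.844/0.107 = 7.8879.
Reviewer A: prior odds 0.053/0.947 = 0.055966; posterior odds 0.44145; posterior probability 0.306.
Reviewer B: prior odds 0.333/0.667 = 0.49925; posterior odds 3.9380; posterior probability 0.797.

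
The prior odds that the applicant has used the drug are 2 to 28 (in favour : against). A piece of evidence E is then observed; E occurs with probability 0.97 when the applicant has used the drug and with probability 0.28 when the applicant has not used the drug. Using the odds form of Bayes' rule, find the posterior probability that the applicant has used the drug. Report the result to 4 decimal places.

Prior odds = 2/28 = 0.071429. In log-odds, ln(0.071429) = -2.6391.
Add log likelihood ratio: ln(3.4643) = 1.2425.
Posterior log-odds = -1.3966, so posterior odds = exp(-1.3966) = 0.24745. Converting, P(H|E) = 0.24745/1.2474 = 0.1984.

Posterior probability ≈ 0.1984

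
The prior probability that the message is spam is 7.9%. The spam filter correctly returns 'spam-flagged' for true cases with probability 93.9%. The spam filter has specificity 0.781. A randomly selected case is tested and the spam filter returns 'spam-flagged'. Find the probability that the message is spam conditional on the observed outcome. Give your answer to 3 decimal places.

Write H for 'the message is spam'. Prior odds H:¬H = 0.079/0.921 = 0.085776. For the 'spam-flagged' outcome, the likelihood ratio is 0.939/0.219 = 4.2877.
Posterior odds = 0.085776 × 4.2877 = 0.36778, so P(H|E) = 0.36778/(1+0.36778) = 0.269.

P(H | E) ≈ 0.269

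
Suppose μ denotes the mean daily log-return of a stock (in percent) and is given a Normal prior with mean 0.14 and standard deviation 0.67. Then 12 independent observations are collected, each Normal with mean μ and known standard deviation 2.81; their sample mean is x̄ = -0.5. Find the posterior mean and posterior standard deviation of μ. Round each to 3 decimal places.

Prior precision 1/τ₀² = 1/0.67² = 2.22767; data precision n/σ² = 12/2.81² = 1.51974.
Posterior precision = 2.22767 + 1.51974 = 3.74741, giving posterior SD = 1/√3.74741 = 0.517.
Posterior mean = (2.22767·0.14 + 1.51974·-0.5) / 3.74741 = -0.120.

Posterior mean ≈ -0.120; posterior SD ≈ 0.517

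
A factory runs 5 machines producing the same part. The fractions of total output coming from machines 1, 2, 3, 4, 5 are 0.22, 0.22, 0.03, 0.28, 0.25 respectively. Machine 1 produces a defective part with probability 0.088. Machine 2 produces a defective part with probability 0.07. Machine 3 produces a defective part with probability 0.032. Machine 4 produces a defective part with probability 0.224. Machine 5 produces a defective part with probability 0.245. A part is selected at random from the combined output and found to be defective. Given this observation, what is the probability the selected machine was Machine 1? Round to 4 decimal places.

Posterior probability ≈ 0.1212

P(defective|M1) = 0.088; P(defective|M2) = 0.07; P(defective|M3) = 0.032; P(defective|M4) = 0.224; P(defective|M5) = 0.245.
Prior × likelihood for each source: 0.22·0.088=0.01936, 0.22·0.07=0.01540, 0.03·0.032=0.0009600, 0.28·0.224=0.06272, 0.25·0.245=0.06125. Summing gives P(defective) = 0.15969.
P(Machine 1 | defective) = 0.01936 / 0.15969 = 0.1212.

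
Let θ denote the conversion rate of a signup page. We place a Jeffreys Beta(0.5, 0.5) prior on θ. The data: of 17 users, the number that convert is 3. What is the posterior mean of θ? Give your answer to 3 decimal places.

The binomial likelihood is conjugate to the Beta prior: with 3 successes and 14 failures, the posterior is Beta(0.5+3, 0.5+14) = Beta(3.5, 14.5).
Posterior mean = α/(α+β) = 3.5/18 = 0.194.

Posterior mean ≈ 0.194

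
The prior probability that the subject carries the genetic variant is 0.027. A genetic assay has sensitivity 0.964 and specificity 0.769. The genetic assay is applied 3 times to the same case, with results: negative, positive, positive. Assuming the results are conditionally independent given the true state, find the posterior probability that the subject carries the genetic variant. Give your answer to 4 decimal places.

Posterior P(H) ≈ 0.0221

With H the event that the subject carries the genetic variant, the joint likelihood of the observed sequence is P(data|H) = 0.036·0.964·0.964 = 0.033455 and P(data|¬H) = 0.769·0.231·0.231 = 0.041035.
Bayes: P(H|data) = 0.027·0.033455 / (0.027·0.033455 + 0.973·0.041035) = 0.00090328/0.040830 = 0.0221.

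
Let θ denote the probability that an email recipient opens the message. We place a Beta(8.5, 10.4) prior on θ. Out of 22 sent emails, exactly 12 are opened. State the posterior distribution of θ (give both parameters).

Posterior: Beta(20.5, 20.4)

Observing 12 successes and 10 failures updates Beta(8.5, 10.4) by adding the success and failure counts to the two shape parameters: α = 8.5+12 = 20.5, β = 10.4+10 = 20.4.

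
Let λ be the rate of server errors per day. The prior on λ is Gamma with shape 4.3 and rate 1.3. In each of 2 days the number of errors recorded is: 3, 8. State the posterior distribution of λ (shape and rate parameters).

The Poisson likelihood adds the total count to the shape and the number of exposure periods to the rate. Here ∑xᵢ = 11 and n = 2, so shape 4.3→15.3 and rate 1.3→3.3.

Posterior: Gamma(shape=15.3, rate=3.3)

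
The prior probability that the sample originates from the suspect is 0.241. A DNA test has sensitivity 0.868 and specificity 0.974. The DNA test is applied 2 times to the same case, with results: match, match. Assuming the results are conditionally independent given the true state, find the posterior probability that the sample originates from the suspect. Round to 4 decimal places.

Let H be the event that the sample originates from the suspect; start with P(H) = 0.241. P('match'|H) = 0.868, P('match'|¬H) = 0.026.
Update on result 1 ('match'): P(H) ← 0.868·0.2410 / (0.868·0.2410 + 0.026·0.7590) = 0.20919/0.22892 = 0.9138.
Update on result 2 ('match'): P(H) ← 0.868·0.9138 / (0.868·0.9138 + 0.026·0.0862) = 0.79317/0.79542 = 0.9972.

Posterior P(H) ≈ 0.9972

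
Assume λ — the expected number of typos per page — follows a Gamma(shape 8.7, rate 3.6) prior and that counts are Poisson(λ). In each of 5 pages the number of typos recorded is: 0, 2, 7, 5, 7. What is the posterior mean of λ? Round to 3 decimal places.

Total count ∑xᵢ = 21 over n = 5 pages.
Gamma is conjugate to the Poisson likelihood: posterior is Gamma(shape = 8.7+21 = 29.7, rate = 3.6+5 = 8.6).
Posterior mean = shape/rate = 29.7/8.6 = 3.453.

Posterior mean ≈ 3.453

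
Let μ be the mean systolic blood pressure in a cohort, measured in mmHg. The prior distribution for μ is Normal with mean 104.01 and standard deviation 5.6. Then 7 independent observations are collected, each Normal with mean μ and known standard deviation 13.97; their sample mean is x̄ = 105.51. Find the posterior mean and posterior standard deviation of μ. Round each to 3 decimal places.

Posterior mean ≈ 104.804; posterior SD ≈ 3.842

Prior precision 1/τ₀² = 1/5.6² = 0.0318878; data precision n/σ² = 7/13.97² = 0.0358678.
Posterior precision = 0.0318878 + 0.0358678 = 0.0677556, giving posterior SD = 1/√0.0677556 = 3.842.
Posterior mean = (0.0318878·104.01 + 0.0358678·105.51) / 0.0677556 = 104.804.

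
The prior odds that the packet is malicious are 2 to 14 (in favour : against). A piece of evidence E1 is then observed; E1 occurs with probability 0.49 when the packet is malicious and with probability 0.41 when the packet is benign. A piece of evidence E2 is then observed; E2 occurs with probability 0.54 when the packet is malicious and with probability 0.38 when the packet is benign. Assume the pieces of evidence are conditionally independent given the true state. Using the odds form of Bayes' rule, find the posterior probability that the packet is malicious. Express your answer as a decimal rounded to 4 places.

Prior odds = 2/14 = 0.14286. In log-odds, ln(0.14286) = -1.9459.
Add log likelihood ratios: ln(1.1951) + ln(1.4211) = 0.52965.
Posterior log-odds = -1.4163, so posterior odds = exp(-1.4163) = 0.24262. Converting, P(H|E) = 0.24262/1.2426 = 0.1952.

Posterior probability ≈ 0.1952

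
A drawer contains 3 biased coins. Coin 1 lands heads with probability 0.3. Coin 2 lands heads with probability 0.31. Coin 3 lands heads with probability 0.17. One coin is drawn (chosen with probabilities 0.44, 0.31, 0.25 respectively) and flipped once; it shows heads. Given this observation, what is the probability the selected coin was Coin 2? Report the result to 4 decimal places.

P(heads|C1) = 0.3; P(heads|C2) = 0.31; P(heads|C3) = 0.17.
Prior × likelihood for each source: 0.44·0.3=0.1320, 0.31·0.31=0.09610, 0.25·0.17=0.04250. Summing gives P(heads) = 0.27060.
P(Coin 2 | heads) = 0.09610 / 0.27060 = 0.3551.

Posterior probability ≈ 0.3551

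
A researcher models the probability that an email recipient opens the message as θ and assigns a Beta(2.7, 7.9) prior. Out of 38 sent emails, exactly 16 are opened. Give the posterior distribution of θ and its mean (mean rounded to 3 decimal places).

Observing 16 successes and 22 failures updates Beta(2.7, 7.9) by adding the success and failure counts to the two shape parameters: α = 2.7+16 = 18.7, β = 7.9+22 = 29.9.
Posterior mean = α/(α+β) = 18.7/48.6 = 0.385.

Posterior: Beta(18.7, 29.9); mean ≈ 0.385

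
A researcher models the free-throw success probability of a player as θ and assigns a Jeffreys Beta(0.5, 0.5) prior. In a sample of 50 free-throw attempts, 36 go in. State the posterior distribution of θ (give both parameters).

Observing 36 successes and 14 failures updates Beta(0.5, 0.5) by adding the success and failure counts to the two shape parameters: α = 0.5+36 = 36.5, β = 0.5+14 = 14.5.

Posterior: Beta(36.5, 14.5)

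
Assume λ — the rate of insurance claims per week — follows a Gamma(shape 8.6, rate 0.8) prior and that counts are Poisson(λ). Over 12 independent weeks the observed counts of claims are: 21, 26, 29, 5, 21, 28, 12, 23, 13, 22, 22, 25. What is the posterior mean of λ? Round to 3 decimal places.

Posterior mean ≈ 19.969

The Poisson likelihood adds the total count to the shape and the number of exposure periods to the rate. Here ∑xᵢ = 247 and n = 12, so shape 8.6→255.6 and rate 0.8→12.8.
E[λ | data] = 255.6/12.8 = 19.969.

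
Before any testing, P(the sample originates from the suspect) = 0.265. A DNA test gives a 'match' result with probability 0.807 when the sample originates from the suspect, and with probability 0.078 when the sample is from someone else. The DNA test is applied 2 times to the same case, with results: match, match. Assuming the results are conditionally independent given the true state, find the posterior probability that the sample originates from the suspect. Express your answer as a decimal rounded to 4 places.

Let H be the event that the sample originates from the suspect; start with P(H) = 0.265. P('match'|H) = 0.807, P('match'|¬H) = 0.078.
Update on result 1 ('match'): P(H) ← 0.807·0.2650 / (0.807·0.2650 + 0.078·0.7350) = 0.21386/0.27119 = 0.7886.
Update on result 2 ('match'): P(H) ← 0.807·0.7886 / (0.807·0.7886 + 0.078·0.2114) = 0.63640/0.65289 = 0.9747.

Posterior P(H) ≈ 0.9747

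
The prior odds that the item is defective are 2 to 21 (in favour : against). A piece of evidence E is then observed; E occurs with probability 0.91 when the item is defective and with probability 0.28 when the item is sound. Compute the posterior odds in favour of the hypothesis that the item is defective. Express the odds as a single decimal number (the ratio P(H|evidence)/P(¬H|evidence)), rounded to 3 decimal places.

Posterior odds ≈ 0.310

Prior odds = 2/21 = 0.095238. In log-odds, ln(0.095238) = -2.3514.
Add log likelihood ratio: ln(3.2500) = 1.1787.
Posterior log-odds = -1.1727, so posterior odds = exp(-1.1727) = 0.30952.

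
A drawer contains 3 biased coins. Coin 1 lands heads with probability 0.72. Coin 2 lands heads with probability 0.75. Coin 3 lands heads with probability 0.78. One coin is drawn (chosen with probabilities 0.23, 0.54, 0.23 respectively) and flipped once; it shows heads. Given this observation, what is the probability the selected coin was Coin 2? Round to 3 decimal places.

Posterior probability ≈ 0.540

Tabulate prior·likelihood by source: [1] prior 0.23, lik 0.72, product 0.1656; [2] prior 0.54, lik 0.75, product 0.4050; [3] prior 0.23, lik 0.78, product 0.1794.
Normalizing constant = 0.75000; the posterior for Coin 2 is its product over the sum, 0.4050/0.75000 = 0.540.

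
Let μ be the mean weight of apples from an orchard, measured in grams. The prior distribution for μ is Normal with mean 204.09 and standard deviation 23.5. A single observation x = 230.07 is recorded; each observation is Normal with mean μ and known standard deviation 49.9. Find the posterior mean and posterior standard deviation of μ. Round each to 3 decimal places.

Posterior mean ≈ 208.806; posterior SD ≈ 21.260

Prior precision 1/τ₀² = 1/23.5² = 0.00181077; data precision n/σ² = 1/49.9² = 0.00040160.
Posterior precision = 0.00181077 + 0.00040160 = 0.00221238, giving posterior SD = 1/√0.00221238 = 21.260.
Posterior mean = (0.00181077·204.09 + 0.00040160·230.07) / 0.00221238 = 208.806.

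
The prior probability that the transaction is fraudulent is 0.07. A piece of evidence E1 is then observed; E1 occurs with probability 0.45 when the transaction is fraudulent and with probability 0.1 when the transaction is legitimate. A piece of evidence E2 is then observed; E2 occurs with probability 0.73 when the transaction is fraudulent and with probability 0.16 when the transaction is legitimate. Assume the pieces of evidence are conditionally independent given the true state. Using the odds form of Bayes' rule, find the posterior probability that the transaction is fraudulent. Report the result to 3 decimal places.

Prior odds = 0.07/(1−0.07) = 0.075269. In log-odds, ln(0.075269) = -2.5867.
Add log likelihood ratios: ln(4.5000) + ln(4.5625) = 3.0219.
Posterior log-odds = 0.43526, so posterior odds = exp(0.43526) = 1.5454. Converting, P(H|E) = 1.5454/2.5454 = 0.607.

Posterior probability ≈ 0.607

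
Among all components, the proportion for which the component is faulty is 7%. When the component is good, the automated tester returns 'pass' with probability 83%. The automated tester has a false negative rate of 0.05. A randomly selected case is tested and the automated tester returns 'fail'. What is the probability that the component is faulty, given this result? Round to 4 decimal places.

P(H | E) ≈ 0.2961

Write H for 'the component is faulty'. Prior odds H:¬H = 0.07/0.93 = 0.075269. For the 'fail' outcome, the likelihood ratio is 0.95/0.17 = 5.5882.
Posterior odds = 0.075269 × 5.5882 = 0.42062, so P(H|E) = 0.42062/(1+0.42062) = 0.2961.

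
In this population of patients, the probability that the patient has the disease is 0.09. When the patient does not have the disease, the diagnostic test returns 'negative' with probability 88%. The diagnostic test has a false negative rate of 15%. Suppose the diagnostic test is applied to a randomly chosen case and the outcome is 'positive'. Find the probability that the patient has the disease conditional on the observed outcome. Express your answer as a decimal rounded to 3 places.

Write H for 'the patient has the disease'. Prior odds H:¬H = 0.09/0.91 = 0.098901. For the 'positive' outcome, the likelihood ratio is 0.85/0.12 = 7.0833.
Posterior odds = 0.098901 × 7.0833 = 0.70055, so P(H|E) = 0.70055/(1+0.70055) = 0.412.

P(H | E) ≈ 0.412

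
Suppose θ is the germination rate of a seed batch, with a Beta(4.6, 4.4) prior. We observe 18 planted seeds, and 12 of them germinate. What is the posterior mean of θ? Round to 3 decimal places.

Posterior mean ≈ 0.615

The binomial likelihood is conjugate to the Beta prior: with 12 successes and 6 failures, the posterior is Beta(4.6+12, 4.4+6) = Beta(16.6, 10.4).
E[θ | data] = 16.6/(16.6+10.4) = 0.615.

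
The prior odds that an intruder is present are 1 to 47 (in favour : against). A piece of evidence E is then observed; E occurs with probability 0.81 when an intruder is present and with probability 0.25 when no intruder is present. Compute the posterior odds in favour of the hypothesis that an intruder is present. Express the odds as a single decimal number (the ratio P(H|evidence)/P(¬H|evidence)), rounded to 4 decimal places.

Posterior odds ≈ 0.0689

Prior odds = 1/47 = 0.021277.
Likelihood ratio for E = 0.81/0.25 = 3.2400.
Posterior odds = prior odds × LR = 0.068936.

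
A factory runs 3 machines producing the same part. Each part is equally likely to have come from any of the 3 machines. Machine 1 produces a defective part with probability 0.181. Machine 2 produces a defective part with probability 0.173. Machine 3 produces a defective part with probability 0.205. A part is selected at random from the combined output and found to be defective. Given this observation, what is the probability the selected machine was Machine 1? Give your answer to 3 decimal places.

Posterior probability ≈ 0.324

P(defective|M1) = 0.181; P(defective|M2) = 0.173; P(defective|M3) = 0.205.
Prior × likelihood for each source: 0.333333·0.181=0.06033, 0.333333·0.173=0.05767, 0.333333·0.205=0.06833. Summing gives P(defective) = 0.18633.
P(Machine 1 | defective) = 0.06033 / 0.18633 = 0.324.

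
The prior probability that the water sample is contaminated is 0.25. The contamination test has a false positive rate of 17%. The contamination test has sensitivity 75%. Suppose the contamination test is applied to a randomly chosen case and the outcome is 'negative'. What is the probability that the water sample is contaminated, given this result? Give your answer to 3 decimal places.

Write H for 'the water sample is contaminated'. Prior odds H:¬H = 0.25/0.75 = 0.33333. For the 'negative' outcome, the likelihood ratio is 0.25/0.83 = 0.30120.
Posterior odds = 0.33333 × 0.30120 = 0.10040, so P(H|E) = 0.10040/(1+0.10040) = 0.091.

P(H | E) ≈ 0.091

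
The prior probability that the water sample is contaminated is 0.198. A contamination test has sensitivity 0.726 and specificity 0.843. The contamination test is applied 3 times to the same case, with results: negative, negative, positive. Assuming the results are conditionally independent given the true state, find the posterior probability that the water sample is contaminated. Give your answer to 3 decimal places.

Let H be the event that the water sample is contaminated; start with P(H) = 0.198. P('positive'|H) = 0.726, P('positive'|¬H) = 0.157.
Update on result 1 ('negative'): P(H) ← 0.274·0.1980 / (0.274·0.1980 + 0.843·0.8020) = 0.054252/0.73034 = 0.0743.
Update on result 2 ('negative'): P(H) ← 0.274·0.0743 / (0.274·0.0743 + 0.843·0.9257) = 0.020354/0.80073 = 0.0254.
Update on result 3 ('positive'): P(H) ← 0.726·0.0254 / (0.726·0.0254 + 0.157·0.9746) = 0.018454/0.17146 = 0.1076.

Posterior P(H) ≈ 0.108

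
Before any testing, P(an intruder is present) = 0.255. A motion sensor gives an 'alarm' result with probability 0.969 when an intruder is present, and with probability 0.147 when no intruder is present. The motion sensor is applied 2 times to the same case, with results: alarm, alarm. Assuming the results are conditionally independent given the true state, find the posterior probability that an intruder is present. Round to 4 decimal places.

Posterior P(H) ≈ 0.9370

With H the event that an intruder is present, the joint likelihood of the observed sequence is P(data|H) = 0.969·0.969 = 0.93896 and P(data|¬H) = 0.147·0.147 = 0.021609.
Bayes: P(H|data) = 0.255·0.93896 / (0.255·0.93896 + 0.745·0.021609) = 0.23944/0.25553 = 0.9370.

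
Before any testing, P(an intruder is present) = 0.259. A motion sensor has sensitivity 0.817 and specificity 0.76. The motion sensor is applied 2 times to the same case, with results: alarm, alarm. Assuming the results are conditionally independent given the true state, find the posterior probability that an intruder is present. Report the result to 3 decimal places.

With H the event that an intruder is present, the joint likelihood of the observed sequence is P(data|H) = 0.817·0.817 = 0.66749 and P(data|¬H) = 0.24·0.24 = 0.057600.
Bayes: P(H|data) = 0.259·0.66749 / (0.259·0.66749 + 0.741·0.057600) = 0.17288/0.21556 = 0.8020.

Posterior P(H) ≈ 0.802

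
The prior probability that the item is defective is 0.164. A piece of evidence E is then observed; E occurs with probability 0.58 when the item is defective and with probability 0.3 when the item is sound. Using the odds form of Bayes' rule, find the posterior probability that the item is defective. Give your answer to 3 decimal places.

Posterior probability ≈ 0.275

Prior odds = 0.164/(1−0.164) = 0.19617.
Likelihood ratio for E = 0.58/0.3 = 1.9333.
Posterior odds = prior odds × LR = 0.37927.
Posterior probability = odds/(1+odds) = 0.37927/1.3793 = 0.275.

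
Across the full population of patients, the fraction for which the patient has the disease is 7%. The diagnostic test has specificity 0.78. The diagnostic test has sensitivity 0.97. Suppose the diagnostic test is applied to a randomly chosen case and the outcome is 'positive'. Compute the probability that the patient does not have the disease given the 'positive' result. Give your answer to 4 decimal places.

Let H be the event that the patient has the disease. P(H) = 0.07, so P(¬H) = 0.93. With E the 'positive' result, P(E|H) = 0.97 and P(E|¬H) = 0.22.
P(E) = 0.97·0.07 + 0.22·0.93 = 0.067900 + 0.20460 = 0.27250.
By Bayes' theorem, P(H|E) = 0.067900 / 0.27250 = 0.2492. Hence P(¬H|E) = 1 − 0.2492 = 0.7508.

P(¬H | E) ≈ 0.7508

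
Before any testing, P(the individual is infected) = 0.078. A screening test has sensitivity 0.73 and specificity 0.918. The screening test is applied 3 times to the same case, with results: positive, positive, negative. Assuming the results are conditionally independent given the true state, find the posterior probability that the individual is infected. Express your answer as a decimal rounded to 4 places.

Posterior P(H) ≈ 0.6635

With H the event that the individual is infected, the joint likelihood of the observed sequence is P(data|H) = 0.73·0.73·0.27 = 0.14388 and P(data|¬H) = 0.082·0.082·0.918 = 0.0061726.
Bayes: P(H|data) = 0.078·0.14388 / (0.078·0.14388 + 0.922·0.0061726) = 0.011223/0.016914 = 0.6635.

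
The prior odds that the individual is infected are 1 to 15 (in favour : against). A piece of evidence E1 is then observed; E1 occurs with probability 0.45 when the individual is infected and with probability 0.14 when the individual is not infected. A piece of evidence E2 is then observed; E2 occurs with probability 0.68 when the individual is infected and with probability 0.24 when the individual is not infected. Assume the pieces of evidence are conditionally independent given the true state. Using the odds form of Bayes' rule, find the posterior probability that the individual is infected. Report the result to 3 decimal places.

Prior odds = 1/15 = 0.066667. In log-odds, ln(0.066667) = -2.7081.
Add log likelihood ratios: ln(3.2143) + ln(2.8333) = 2.2091.
Posterior log-odds = -0.49899, so posterior odds = exp(-0.49899) = 0.60714. Converting, P(H|E) = 0.60714/1.6071 = 0.378.

Posterior probability ≈ 0.378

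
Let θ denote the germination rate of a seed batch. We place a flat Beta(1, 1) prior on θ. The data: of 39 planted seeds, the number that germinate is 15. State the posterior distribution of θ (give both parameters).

Observing 15 successes and 24 failures updates Beta(1, 1) by adding the success and failure counts to the two shape parameters: α = 1+15 = 16, β = 1+24 = 25.

Posterior: Beta(16, 25)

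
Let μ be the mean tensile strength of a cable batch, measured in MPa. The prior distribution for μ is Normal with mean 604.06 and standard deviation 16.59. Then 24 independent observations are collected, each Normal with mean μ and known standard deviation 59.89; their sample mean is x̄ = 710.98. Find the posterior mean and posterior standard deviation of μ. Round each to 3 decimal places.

Posterior mean ≈ 673.353; posterior SD ≈ 9.842

Prior precision 1/τ₀² = 1/16.59² = 0.00363335; data precision n/σ² = 24/59.89² = 0.00669118.
Posterior precision = 0.00363335 + 0.00669118 = 0.0103245, giving posterior SD = 1/√0.0103245 = 9.842.
Posterior mean = (0.00363335·604.06 + 0.00669118·710.98) / 0.0103245 = 673.353.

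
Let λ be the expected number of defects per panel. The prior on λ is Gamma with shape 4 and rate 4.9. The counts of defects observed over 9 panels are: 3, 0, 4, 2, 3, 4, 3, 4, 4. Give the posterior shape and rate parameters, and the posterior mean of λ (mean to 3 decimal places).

Posterior: Gamma(shape=31, rate=13.9); mean ≈ 2.230

The Poisson likelihood adds the total count to the shape and the number of exposure periods to the rate. Here ∑xᵢ = 27 and n = 9, so shape 4→31 and rate 4.9→13.9.
E[λ | data] = 31/13.9 = 2.230.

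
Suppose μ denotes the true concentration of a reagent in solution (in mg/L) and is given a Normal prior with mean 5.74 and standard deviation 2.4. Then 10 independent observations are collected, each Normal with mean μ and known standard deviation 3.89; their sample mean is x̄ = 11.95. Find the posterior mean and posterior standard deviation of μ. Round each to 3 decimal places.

Posterior mean ≈ 10.658; posterior SD ≈ 1.095

With known σ, the Normal prior is conjugate. Weight on the data is w = (n/σ²)/(n/σ² + 1/τ₀²) = 0.660847/(0.660847+0.173611) = 0.79195.
Posterior mean = w·x̄ + (1−w)·μ₀ = 0.79195·11.95 + 0.20805·5.74 = 10.658. Posterior variance = 1/(0.660847+0.173611) = 1.19838, so SD = 1.095.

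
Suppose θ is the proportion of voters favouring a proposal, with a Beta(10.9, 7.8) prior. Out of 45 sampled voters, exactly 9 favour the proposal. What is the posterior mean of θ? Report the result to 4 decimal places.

Posterior mean ≈ 0.3124

Observing 9 successes and 36 failures updates Beta(10.9, 7.8) by adding the success and failure counts to the two shape parameters: α = 10.9+9 = 19.9, β = 7.8+36 = 43.8.
E[θ | data] = 19.9/(19.9+43.8) = 0.3124.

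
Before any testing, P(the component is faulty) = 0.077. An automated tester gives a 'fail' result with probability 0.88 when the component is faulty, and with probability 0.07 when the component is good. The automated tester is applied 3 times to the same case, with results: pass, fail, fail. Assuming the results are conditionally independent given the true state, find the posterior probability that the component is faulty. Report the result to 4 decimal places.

With H the event that the component is faulty, the joint likelihood of the observed sequence is P(data|H) = 0.12·0.88·0.88 = 0.092928 and P(data|¬H) = 0.93·0.07·0.07 = 0.0045570.
Bayes: P(H|data) = 0.077·0.092928 / (0.077·0.092928 + 0.923·0.0045570) = 0.0071555/0.011362 = 0.6298.

Posterior P(H) ≈ 0.6298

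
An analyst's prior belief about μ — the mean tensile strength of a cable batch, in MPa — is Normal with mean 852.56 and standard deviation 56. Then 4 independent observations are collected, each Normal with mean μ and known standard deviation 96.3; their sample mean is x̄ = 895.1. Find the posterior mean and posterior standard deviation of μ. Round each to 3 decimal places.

With known σ, the Normal prior is conjugate. Weight on the data is w = (n/σ²)/(n/σ² + 1/τ₀²) = 0.00043133/(0.00043133+0.00031888) = 0.57495.
Posterior mean = w·x̄ + (1−w)·μ₀ = 0.57495·895.1 + 0.42505·852.56 = 877.018. Posterior variance = 1/(0.00043133+0.00031888) = 1332.97, so SD = 36.510.

Posterior mean ≈ 877.018; posterior SD ≈ 36.510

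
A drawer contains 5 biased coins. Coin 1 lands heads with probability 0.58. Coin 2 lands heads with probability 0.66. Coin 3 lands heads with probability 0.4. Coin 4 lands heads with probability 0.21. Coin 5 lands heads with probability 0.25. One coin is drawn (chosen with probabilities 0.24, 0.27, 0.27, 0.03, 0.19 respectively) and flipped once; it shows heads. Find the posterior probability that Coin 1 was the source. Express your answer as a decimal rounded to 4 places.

Tabulate prior·likelihood by source: [1] prior 0.24, lik 0.58, product 0.1392; [2] prior 0.27, lik 0.66, product 0.1782; [3] prior 0.27, lik 0.4, product 0.1080; [4] prior 0.03, lik 0.21, product 0.006300; [5] prior 0.19, lik 0.25, product 0.04750.
Normalizing constant = 0.47920; the posterior for Coin 1 is its product over the sum, 0.1392/0.47920 = 0.2905.

Posterior probability ≈ 0.2905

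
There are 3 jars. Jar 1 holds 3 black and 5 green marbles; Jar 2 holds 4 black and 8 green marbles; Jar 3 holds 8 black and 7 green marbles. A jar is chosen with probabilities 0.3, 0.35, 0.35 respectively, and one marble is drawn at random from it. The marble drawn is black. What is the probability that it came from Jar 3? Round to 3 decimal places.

P(black|Jar 1) = 0.375; P(black|Jar 2) = 0.3333; P(black|Jar 3) = 0.5333.
Prior × likelihood for each source: 0.3·0.375=0.1125, 0.35·0.3333=0.1167, 0.35·0.5333=0.1867. Summing gives P(black) = 0.41583.
P(Jar 3 | black) = 0.1867 / 0.41583 = 0.449.

Posterior probability ≈ 0.449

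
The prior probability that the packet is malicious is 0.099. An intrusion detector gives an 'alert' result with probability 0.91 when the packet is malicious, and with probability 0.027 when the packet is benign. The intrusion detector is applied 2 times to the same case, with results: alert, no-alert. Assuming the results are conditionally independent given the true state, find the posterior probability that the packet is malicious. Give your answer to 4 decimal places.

With H the event that the packet is malicious, the joint likelihood of the observed sequence is P(data|H) = 0.91·0.09 = 0.081900 and P(data|¬H) = 0.027·0.973 = 0.026271.
Bayes: P(H|data) = 0.099·0.081900 / (0.099·0.081900 + 0.901·0.026271) = 0.0081081/0.031778 = 0.2551.

Posterior P(H) ≈ 0.2551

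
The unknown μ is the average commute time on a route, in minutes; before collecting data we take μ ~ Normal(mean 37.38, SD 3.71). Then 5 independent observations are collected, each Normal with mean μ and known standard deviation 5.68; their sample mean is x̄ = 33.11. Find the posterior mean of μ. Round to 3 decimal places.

Posterior mean ≈ 34.473

Prior precision 1/τ₀² = 1/3.71² = 0.0726528; data precision n/σ² = 5/5.68² = 0.154979.
Posterior precision = 0.0726528 + 0.154979 = 0.227632.
Posterior mean = (0.0726528·37.38 + 0.154979·33.11) / 0.227632 = 34.473.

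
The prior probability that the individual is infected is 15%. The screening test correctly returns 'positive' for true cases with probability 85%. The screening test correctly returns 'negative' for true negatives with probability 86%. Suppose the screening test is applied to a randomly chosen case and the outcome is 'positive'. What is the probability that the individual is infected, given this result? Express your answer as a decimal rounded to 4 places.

Let H be the event that the individual is infected. P(H) = 0.15, so P(¬H) = 0.85. With E the 'positive' result, P(E|H) = 0.85 and P(E|¬H) = 0.14.
P(E) = 0.85·0.15 + 0.14·0.85 = 0.12750 + 0.11900 = 0.24650.
By Bayes' theorem, P(H|E) = 0.12750 / 0.24650 = 0.5172.

P(H | E) ≈ 0.5172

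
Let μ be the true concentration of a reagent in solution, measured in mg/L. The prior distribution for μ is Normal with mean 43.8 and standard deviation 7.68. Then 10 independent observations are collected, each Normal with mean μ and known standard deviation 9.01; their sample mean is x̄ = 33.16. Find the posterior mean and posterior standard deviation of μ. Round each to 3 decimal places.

With known σ, the Normal prior is conjugate. Weight on the data is w = (n/σ²)/(n/σ² + 1/τ₀²) = 0.123183/(0.123183+0.0169542) = 0.87902.
Posterior mean = w·x̄ + (1−w)·μ₀ = 0.87902·33.16 + 0.12098·43.8 = 34.447. Posterior variance = 1/(0.123183+0.0169542) = 7.13587, so SD = 2.671.

Posterior mean ≈ 34.447; posterior SD ≈ 2.671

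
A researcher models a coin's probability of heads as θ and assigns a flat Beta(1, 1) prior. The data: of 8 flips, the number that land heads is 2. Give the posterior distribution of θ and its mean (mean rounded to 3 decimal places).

Posterior: Beta(3, 7); mean ≈ 0.300

The binomial likelihood is conjugate to the Beta prior: with 2 successes and 6 failures, the posterior is Beta(1+2, 1+6) = Beta(3, 7).
Posterior mean = α/(α+β) = 3/10 = 0.300.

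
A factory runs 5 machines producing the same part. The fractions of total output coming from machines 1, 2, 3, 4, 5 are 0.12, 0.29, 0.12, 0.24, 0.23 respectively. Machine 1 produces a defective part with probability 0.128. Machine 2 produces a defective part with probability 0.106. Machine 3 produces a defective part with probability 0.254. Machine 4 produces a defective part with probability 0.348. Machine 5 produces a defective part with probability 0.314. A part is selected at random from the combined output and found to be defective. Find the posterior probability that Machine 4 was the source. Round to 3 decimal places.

Posterior probability ≈ 0.360

P(defective|M1) = 0.128; P(defective|M2) = 0.106; P(defective|M3) = 0.254; P(defective|M4) = 0.348; P(defective|M5) = 0.314.
Prior × likelihood for each source: 0.12·0.128=0.01536, 0.29·0.106=0.03074, 0.12·0.254=0.03048, 0.24·0.348=0.08352, 0.23·0.314=0.07222. Summing gives P(defective) = 0.23232.
P(Machine 4 | defective) = 0.08352 / 0.23232 = 0.360.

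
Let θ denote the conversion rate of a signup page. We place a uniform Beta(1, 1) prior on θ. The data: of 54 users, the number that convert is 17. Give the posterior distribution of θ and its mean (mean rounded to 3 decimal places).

Posterior: Beta(18, 38); mean ≈ 0.321

Observing 17 successes and 37 failures updates Beta(1, 1) by adding the success and failure counts to the two shape parameters: α = 1+17 = 18, β = 1+37 = 38.
E[θ | data] = 18/(18+38) = 0.321.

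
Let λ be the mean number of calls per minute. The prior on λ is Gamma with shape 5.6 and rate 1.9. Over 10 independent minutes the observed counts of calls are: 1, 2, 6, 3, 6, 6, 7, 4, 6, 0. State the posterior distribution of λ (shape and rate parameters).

Posterior: Gamma(shape=46.6, rate=11.9)

Total count ∑xᵢ = 41 over n = 10 minutes.
Gamma is conjugate to the Poisson likelihood: posterior is Gamma(shape = 5.6+41 = 46.6, rate = 1.9+10 = 11.9).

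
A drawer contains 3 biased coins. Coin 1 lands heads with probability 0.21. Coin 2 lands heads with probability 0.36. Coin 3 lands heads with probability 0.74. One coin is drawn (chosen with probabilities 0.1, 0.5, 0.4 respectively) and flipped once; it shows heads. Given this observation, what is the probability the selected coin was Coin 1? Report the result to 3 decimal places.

Posterior probability ≈ 0.042

P(heads|C1) = 0.21; P(heads|C2) = 0.36; P(heads|C3) = 0.74.
Prior × likelihood for each source: 0.1·0.21=0.02100, 0.5·0.36=0.1800, 0.4·0.74=0.2960. Summing gives P(heads) = 0.49700.
P(Coin 1 | heads) = 0.02100 / 0.49700 = 0.042.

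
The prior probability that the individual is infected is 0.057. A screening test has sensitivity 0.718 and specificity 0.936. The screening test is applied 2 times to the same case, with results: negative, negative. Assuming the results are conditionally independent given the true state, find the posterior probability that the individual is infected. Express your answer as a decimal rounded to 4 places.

Posterior P(H) ≈ 0.0055

With H the event that the individual is infected, the joint likelihood of the observed sequence is P(data|H) = 0.282·0.282 = 0.079524 and P(data|¬H) = 0.936·0.936 = 0.87610.
Bayes: P(H|data) = 0.057·0.079524 / (0.057·0.079524 + 0.943·0.87610) = 0.0045329/0.83069 = 0.0055.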